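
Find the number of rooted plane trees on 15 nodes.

2674440

A rooted plane tree on 15 nodes has 14 edges, and such trees are counted by C_14.
C_14 = 2674440.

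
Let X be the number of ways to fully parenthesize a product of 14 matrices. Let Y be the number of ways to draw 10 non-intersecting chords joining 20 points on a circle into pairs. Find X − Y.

Ways to associate a product of 14 factors correspond to binary trees on 14 leaves, so the count is C_13. So X = C_13 = 742900.
Pairing 20 circle points by 10 non-crossing chords gives C_10 matchings. So Y = C_10 = 16796.
X − Y = 742900 − 16796 = 726104.

726104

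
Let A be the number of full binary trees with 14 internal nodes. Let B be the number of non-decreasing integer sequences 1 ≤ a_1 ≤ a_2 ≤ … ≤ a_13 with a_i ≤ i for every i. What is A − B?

1931540

Full binary trees with n internal nodes are counted by C_n; here n = 14. So A = C_14 = 2674440.
Such sub-staircase sequences of length n are counted by C_n; here n = 13. So B = C_13 = 742900.
A − B = 2674440 − 742900 = 1931540.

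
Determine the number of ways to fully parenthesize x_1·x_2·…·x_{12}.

58786

Ways to associate a product of 12 factors correspond to binary trees on 12 leaves, so the count is C_11.
C_11 = C_10 · 2(2·10+1)/(10+2) = 16796 · 42/12 = 58786.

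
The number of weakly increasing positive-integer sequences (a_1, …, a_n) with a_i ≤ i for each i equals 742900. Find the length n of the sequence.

Such sub-staircase sequences of length n are counted by C_n; 742900 = C_13.

13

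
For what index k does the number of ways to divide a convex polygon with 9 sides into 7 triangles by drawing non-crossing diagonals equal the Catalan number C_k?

7

A convex 9-gon is triangulated into 7 triangles, and the number of such triangulations is the Catalan number C_{9−2} = C_7.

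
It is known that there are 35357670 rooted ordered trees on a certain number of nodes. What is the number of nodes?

Rooted ordered trees on m nodes are counted by C_{m−1}; 35357670 = C_16.
So the index is 16, and the number of nodes is 16 + 1 = 17.

17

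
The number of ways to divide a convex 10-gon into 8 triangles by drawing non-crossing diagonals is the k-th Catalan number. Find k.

Triangulations of a convex m-gon are counted by C_{m−2}; with m = 10 this is C_8.

8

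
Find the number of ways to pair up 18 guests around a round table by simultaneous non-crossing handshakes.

With 18 = 2·9 people, non-crossing handshake pairings are non-crossing perfect matchings on a circle, counted by C_9.
C_9 = C(18,9)/10 = 48620/10 = 4862.

4862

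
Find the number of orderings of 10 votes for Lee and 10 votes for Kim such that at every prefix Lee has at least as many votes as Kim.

Ballot sequences with n votes each where one side never trails are Dyck words, counted by C_n; here n = 10.
C_10 = 16796.

16796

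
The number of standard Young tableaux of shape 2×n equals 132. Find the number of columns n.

6

Standard Young tableaux of shape 2×n are counted by C_n. Since C_6 = 132, the index is 6.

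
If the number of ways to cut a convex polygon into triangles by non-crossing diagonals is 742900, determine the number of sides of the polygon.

15

Triangulations of a convex m-gon are counted by C_{m−2}. The Catalan number equal to 742900 is C_13.
So m − 2 = 13, giving m = 15 sides.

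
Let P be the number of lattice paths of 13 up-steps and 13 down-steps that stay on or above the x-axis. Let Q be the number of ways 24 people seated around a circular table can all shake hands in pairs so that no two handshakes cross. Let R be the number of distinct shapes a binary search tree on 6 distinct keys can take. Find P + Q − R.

950780

A Dyck path with 13 up-steps and 13 down-steps has semilength 13, so there are C_13 of them. So P = C_13 = 742900.
Non-crossing handshake pairings of 2n people are counted by C_n; 24 people gives n = 12. So Q = C_12 = 208012.
Rooted binary trees with 6 nodes (each child slot possibly empty) number C_6. So R = C_6 = 132.
P + Q − R = 742900 + 208012 − 132 = 950780.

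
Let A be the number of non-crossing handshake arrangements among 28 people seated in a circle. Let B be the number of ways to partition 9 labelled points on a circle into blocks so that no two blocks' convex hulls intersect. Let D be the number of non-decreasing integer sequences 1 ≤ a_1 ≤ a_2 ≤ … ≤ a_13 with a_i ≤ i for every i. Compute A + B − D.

With 28 = 2·14 people, non-crossing handshake pairings are non-crossing perfect matchings on a circle, counted by C_14. So A = C_14 = 2674440.
The non-crossing partitions of [9] form a lattice of size C_9. So B = C_9 = 4862.
Such sub-staircase sequences of length n are counted by C_n; here n = 13. So D = C_13 = 742900.
A + B − D = 2674440 + 4862 − 742900 = 1936402.

1936402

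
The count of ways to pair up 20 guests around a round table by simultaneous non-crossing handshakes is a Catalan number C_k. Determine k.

Non-crossing handshake pairings of 2n people are counted by C_n; 20 people gives n = 10.

10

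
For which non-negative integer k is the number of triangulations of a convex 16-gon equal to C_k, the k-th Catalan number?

14

A convex 16-gon is triangulated into 14 triangles, and the number of such triangulations is the Catalan number C_{16−2} = C_14.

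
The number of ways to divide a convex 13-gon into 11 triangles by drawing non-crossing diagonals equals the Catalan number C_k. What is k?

A convex 13-gon is triangulated into 11 triangles, and the number of such triangulations is the Catalan number C_{13−2} = C_11.

11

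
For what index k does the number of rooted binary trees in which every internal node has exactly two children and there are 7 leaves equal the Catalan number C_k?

Full binary trees with 7 leaves have 7−1 = 6 internal nodes, so there are C_6 of them.

6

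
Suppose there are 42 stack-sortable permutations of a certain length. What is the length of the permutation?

Stack-sortable permutations of [n] are counted by C_n. Since C_5 = 42, the index is 5.

5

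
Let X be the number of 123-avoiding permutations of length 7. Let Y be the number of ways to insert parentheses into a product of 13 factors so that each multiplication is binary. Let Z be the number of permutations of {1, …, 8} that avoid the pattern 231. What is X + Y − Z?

207011

Permutations of [n] avoiding any single length-3 pattern are counted by C_n; here n = 7. So X = C_7 = 429.
Bracketing 13 factors into binary products is counted by C_{13−1} = C_12. So Y = C_12 = 208012.
For any fixed pattern of length 3, the pattern-avoiding permutations of [8] number C_8. So Z = C_8 = 1430.
X + Y − Z = 429 + 208012 − 1430 = 207011.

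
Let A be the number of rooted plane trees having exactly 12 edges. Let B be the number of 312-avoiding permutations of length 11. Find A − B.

149226

A rooted plane tree with 12 edges has 13 nodes, and the count is C_12. So A = C_12 = 208012.
Permutations of [n] avoiding any single length-3 pattern are counted by C_n; here n = 11. So B = C_11 = 58786.
A − B = 208012 − 58786 = 149226.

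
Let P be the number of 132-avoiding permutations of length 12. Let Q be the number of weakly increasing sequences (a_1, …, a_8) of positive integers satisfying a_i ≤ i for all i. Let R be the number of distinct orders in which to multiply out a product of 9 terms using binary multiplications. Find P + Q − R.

208012

For any fixed pattern of length 3, the pattern-avoiding permutations of [12] number C_12. So P = C_12 = 208012.
Weakly increasing sequences with a_i ≤ i biject with Dyck paths of semilength 8, so there are C_8. So Q = C_8 = 1430.
Parenthesizations of m factors correspond to full binary trees with m leaves, counted by C_{m−1}; m = 9 gives C_8. So R = C_8 = 1430.
P + Q − R = 208012 + 1430 − 1430 = 208012.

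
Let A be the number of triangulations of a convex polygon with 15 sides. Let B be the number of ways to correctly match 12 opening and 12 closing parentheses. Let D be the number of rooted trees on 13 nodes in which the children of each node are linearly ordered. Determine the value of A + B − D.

Triangulations of a convex m-gon are counted by C_{m−2}; with m = 15 this is C_13. So A = C_13 = 742900.
With 12 pairs the number of balanced bracket strings is the Catalan number C_12. So B = C_12 = 208012.
A rooted plane tree on 13 nodes has 12 edges, and such trees are counted by C_12. So D = C_12 = 208012.
A + B − D = 742900 + 208012 − 208012 = 742900.

742900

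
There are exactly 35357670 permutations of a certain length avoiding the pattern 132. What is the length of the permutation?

16

Permutations of [n] avoiding a fixed length-3 pattern are counted by C_n. The Catalan number equal to 35357670 is C_16.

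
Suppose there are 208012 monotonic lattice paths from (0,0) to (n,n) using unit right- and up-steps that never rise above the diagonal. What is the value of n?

12

Such diagonal-avoiding paths in an n×n grid are counted by C_n. The Catalan number equal to 208012 is C_12.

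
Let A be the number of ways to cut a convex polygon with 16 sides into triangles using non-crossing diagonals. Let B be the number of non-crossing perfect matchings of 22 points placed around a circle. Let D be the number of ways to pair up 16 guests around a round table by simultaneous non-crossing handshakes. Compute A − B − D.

2614224

A convex 16-gon is triangulated into 14 triangles, and the number of such triangulations is the Catalan number C_{16−2} = C_14. So A = C_14 = 2674440.
Non-crossing perfect matchings of 2n points on a circle are counted by C_n; with 22 points, n = 11. So B = C_11 = 58786.
With 16 = 2·8 people, non-crossing handshake pairings are non-crossing perfect matchings on a circle, counted by C_8. So D = C_8 = 1430.
A − B − D = 2674440 − 58786 − 1430 = 2614224.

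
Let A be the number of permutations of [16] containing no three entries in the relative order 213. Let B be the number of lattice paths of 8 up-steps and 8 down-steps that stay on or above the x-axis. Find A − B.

Permutations of [n] avoiding any single length-3 pattern are counted by C_n; here n = 16. So A = C_16 = 35357670.
Paths of 8 up- and 8 down-steps that never dip below the axis are Dyck paths; their count is C_8. So B = C_8 = 1430.
A − B = 35357670 − 1430 = 35356240.

35356240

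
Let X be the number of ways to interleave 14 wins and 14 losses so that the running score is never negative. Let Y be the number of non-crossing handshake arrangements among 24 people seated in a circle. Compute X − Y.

Reading a vote for the leader as '(' and for the other as ')' turns such a sequence into a balanced string of 14 pairs, so the count is C_14. So X = C_14 = 2674440.
Non-crossing handshake pairings of 2n people are counted by C_n; 24 people gives n = 12. So Y = C_12 = 208012.
X − Y = 2674440 − 208012 = 2466428.

2466428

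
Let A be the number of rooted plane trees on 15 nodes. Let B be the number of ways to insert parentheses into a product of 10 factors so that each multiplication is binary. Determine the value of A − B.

A rooted plane tree on 15 nodes has 14 edges, and such trees are counted by C_14. So A = C_14 = 2674440.
Parenthesizations of m factors correspond to full binary trees with m leaves, counted by C_{m−1}; m = 10 gives C_9. So B = C_9 = 4862.
A − B = 2674440 − 4862 = 2669578.

2669578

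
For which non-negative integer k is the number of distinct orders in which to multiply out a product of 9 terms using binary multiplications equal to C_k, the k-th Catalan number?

Ways to associate a product of 9 factors correspond to binary trees on 9 leaves, so the count is C_8.

8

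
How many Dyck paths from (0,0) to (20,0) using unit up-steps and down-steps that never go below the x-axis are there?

Dyck paths of semilength n (length 2n) are counted by C_n; here n = 10.
C_10 = 16796.

16796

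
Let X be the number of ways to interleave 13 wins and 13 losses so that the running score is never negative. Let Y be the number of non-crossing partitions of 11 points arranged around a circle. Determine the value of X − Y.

Ballot sequences with n votes each where one side never trails are Dyck words, counted by C_n; here n = 13. So X = C_13 = 742900.
The non-crossing partitions of [11] form a lattice of size C_11. So Y = C_11 = 58786.
X − Y = 742900 − 58786 = 684114.

684114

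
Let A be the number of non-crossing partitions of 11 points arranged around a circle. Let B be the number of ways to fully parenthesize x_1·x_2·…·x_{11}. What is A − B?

41990

Non-crossing partitions of an n-element set are counted by C_n; here n = 11. So A = C_11 = 58786.
Ways to associate a product of 11 factors correspond to binary trees on 11 leaves, so the count is C_10. So B = C_10 = 16796.
A − B = 58786 − 16796 = 41990.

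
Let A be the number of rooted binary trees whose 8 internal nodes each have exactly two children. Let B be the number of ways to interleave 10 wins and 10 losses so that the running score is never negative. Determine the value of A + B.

The number of full binary trees on 8 internal nodes is the Catalan number C_8. So A = C_8 = 1430.
Ballot sequences with n votes each where one side never trails are Dyck words, counted by C_n; here n = 10. So B = C_10 = 16796.
A + B = 1430 + 16796 = 18226.

18226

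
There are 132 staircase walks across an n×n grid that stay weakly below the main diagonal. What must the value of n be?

6

Such diagonal-avoiding paths in an n×n grid are counted by C_n, and C_6 = 132.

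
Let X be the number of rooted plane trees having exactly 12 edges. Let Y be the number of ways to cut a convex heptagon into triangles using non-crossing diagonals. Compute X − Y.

207970

A rooted plane tree with 12 edges has 13 nodes, and the count is C_12. So X = C_12 = 208012.
The number of triangulations of a 7-gon is the Catalan number C_5 (index = sides − 2). So Y = C_5 = 42.
X − Y = 208012 − 42 = 207970.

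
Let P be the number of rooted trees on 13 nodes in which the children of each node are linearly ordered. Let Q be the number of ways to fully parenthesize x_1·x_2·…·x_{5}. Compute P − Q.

A rooted plane tree on 13 nodes has 12 edges, and such trees are counted by C_12. So P = C_12 = 208012.
Bracketing 5 factors into binary products is counted by C_{5−1} = C_4. So Q = C_4 = 14.
P − Q = 208012 − 14 = 207998.

207998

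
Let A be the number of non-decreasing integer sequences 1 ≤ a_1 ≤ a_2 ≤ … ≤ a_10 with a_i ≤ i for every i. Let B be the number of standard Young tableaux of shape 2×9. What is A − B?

11934

Weakly increasing sequences with a_i ≤ i biject with Dyck paths of semilength 10, so there are C_10. So A = C_10 = 16796.
Standard Young tableaux of shape 2×n are counted by C_n; here n = 9. So B = C_9 = 4862.
A − B = 16796 − 4862 = 11934.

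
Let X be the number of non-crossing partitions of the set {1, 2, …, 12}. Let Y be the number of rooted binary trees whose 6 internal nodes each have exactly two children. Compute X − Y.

207880

The non-crossing partitions of [12] form a lattice of size C_12. So X = C_12 = 208012.
The number of full binary trees on 6 internal nodes is the Catalan number C_6. So Y = C_6 = 132.
X − Y = 208012 − 132 = 207880.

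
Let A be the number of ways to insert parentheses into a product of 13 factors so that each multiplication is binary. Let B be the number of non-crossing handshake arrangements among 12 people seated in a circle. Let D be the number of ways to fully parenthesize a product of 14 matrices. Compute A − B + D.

Parenthesizations of m factors correspond to full binary trees with m leaves, counted by C_{m−1}; m = 13 gives C_12. So A = C_12 = 208012.
With 12 = 2·6 people, non-crossing handshake pairings are non-crossing perfect matchings on a circle, counted by C_6. So B = C_6 = 132.
Ways to associate a product of 14 factors correspond to binary trees on 14 leaves, so the count is C_13. So D = C_13 = 742900.
A − B + D = 208012 − 132 + 742900 = 950780.

950780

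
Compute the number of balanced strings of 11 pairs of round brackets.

With 11 pairs the number of balanced bracket strings is the Catalan number C_11.
C_11 = C(22,11)/12 = 705432/12 = 58786.

58786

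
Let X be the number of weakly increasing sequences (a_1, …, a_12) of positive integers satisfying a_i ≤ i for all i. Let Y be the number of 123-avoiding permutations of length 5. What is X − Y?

207970

Such sub-staircase sequences of length n are counted by C_n; here n = 12. So X = C_12 = 208012.
Permutations of [n] avoiding any single length-3 pattern are counted by C_n; here n = 5. So Y = C_5 = 42.
X − Y = 208012 − 42 = 207970.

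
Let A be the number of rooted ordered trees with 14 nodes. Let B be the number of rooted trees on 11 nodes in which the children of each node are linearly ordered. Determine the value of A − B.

A rooted plane tree on 14 nodes has 13 edges, and such trees are counted by C_13. So A = C_13 = 742900.
Rooted ordered (plane) trees on m nodes have m−1 edges and are counted by C_{m−1}; m = 11 gives C_10. So B = C_10 = 16796.
A − B = 742900 − 16796 = 726104.

726104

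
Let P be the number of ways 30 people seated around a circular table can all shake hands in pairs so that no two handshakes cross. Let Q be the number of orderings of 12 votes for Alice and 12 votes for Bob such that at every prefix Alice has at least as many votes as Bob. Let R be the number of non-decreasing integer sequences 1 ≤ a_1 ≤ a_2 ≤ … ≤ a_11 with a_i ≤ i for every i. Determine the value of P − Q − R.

Non-crossing handshake pairings of 2n people are counted by C_n; 30 people gives n = 15. So P = C_15 = 9694845.
Reading a vote for the leader as '(' and for the other as ')' turns such a sequence into a balanced string of 12 pairs, so the count is C_12. So Q = C_12 = 208012.
Such sub-staircase sequences of length n are counted by C_n; here n = 11. So R = C_11 = 58786.
P − Q − R = 9694845 − 208012 − 58786 = 9428047.

9428047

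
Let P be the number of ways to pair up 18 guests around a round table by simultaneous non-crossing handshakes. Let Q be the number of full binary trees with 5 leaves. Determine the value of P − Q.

With 18 = 2·9 people, non-crossing handshake pairings are non-crossing perfect matchings on a circle, counted by C_9. So P = C_9 = 4862.
Full binary trees with 5 leaves have 5−1 = 4 internal nodes, so there are C_4 of them. So Q = C_4 = 14.
P − Q = 4862 − 14 = 4848.

4848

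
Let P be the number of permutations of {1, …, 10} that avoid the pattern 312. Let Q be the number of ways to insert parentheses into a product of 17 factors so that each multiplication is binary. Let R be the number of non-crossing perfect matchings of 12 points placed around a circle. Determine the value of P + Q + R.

For any fixed pattern of length 3, the pattern-avoiding permutations of [10] number C_10. So P = C_10 = 16796.
Parenthesizations of m factors correspond to full binary trees with m leaves, counted by C_{m−1}; m = 17 gives C_16. So Q = C_16 = 35357670.
Non-crossing perfect matchings of 2n points on a circle are counted by C_n; with 12 points, n = 6. So R = C_6 = 132.
P + Q + R = 16796 + 35357670 + 132 = 35374598.

35374598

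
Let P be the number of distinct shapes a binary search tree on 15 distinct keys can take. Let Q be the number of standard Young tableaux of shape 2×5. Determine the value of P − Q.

9694803

Binary trees (left/right distinguished) on n nodes are counted by C_n; here n = 15. So P = C_15 = 9694845.
By the hook-length formula (or a Dyck-path bijection), SYT of shape 2×5 number C_5. So Q = C_5 = 42.
P − Q = 9694845 − 42 = 9694803.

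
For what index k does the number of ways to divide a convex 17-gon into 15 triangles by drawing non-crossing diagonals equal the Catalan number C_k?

15

Triangulations of a convex m-gon are counted by C_{m−2}; with m = 17 this is C_15.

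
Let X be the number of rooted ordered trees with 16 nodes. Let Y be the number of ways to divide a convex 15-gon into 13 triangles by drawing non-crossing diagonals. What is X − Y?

8951945

A rooted plane tree on 16 nodes has 15 edges, and such trees are counted by C_15. So X = C_15 = 9694845.
The number of triangulations of a 15-gon is the Catalan number C_13 (index = sides − 2). So Y = C_13 = 742900.
X − Y = 9694845 − 742900 = 8951945.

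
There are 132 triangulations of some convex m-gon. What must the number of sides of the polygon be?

Triangulations of a convex m-gon are counted by C_{m−2}. The Catalan number equal to 132 is C_6.
So m − 2 = 6, giving m = 8 sides.

8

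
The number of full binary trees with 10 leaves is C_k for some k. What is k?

A full binary tree with L leaves has L−1 internal nodes and is counted by C_{L−1}; L = 10 gives C_9.

9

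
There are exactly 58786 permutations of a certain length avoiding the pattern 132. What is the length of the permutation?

11

Permutations of [n] avoiding a fixed length-3 pattern are counted by C_n; 58786 = C_11.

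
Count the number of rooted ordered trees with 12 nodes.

A rooted plane tree on 12 nodes has 11 edges, and such trees are counted by C_11.
C_11 = 58786.

58786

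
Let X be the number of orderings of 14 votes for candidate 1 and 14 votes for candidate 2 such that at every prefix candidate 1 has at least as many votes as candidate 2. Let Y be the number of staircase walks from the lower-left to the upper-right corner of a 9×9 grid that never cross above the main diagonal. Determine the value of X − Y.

2669578

Reading a vote for the leader as '(' and for the other as ')' turns such a sequence into a balanced string of 14 pairs, so the count is C_14. So X = C_14 = 2674440.
Sub-diagonal monotone paths from (0,0) to (9,9) biject with Dyck paths of semilength 9, giving C_9. So Y = C_9 = 4862.
X − Y = 2674440 − 4862 = 2669578.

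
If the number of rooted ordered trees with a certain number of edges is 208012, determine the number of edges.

Rooted ordered trees with n edges are counted by C_n. The Catalan number equal to 208012 is C_12.

12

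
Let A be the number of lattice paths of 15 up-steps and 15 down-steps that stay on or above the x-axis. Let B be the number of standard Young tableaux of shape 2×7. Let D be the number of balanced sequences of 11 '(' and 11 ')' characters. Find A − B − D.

9635630

A Dyck path with 15 up-steps and 15 down-steps has semilength 15, so there are C_15 of them. So A = C_15 = 9694845.
By the hook-length formula (or a Dyck-path bijection), SYT of shape 2×7 number C_7. So B = C_7 = 429.
A balanced arrangement of 11 bracket pairs is a Dyck word of semilength 11, so the count is C_11. So D = C_11 = 58786.
A − B − D = 9694845 − 429 − 58786 = 9635630.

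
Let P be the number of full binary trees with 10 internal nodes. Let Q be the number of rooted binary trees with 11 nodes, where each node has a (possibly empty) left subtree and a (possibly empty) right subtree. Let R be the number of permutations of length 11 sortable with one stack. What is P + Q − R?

16796

The number of full binary trees on 10 internal nodes is the Catalan number C_10. So P = C_10 = 16796.
Rooted binary trees with 11 nodes (each child slot possibly empty) number C_11. So Q = C_11 = 58786.
Stack-sortable permutations are exactly the 231-avoiding ones, counted by C_n; here n = 11. So R = C_11 = 58786.
P + Q − R = 16796 + 58786 − 58786 = 16796.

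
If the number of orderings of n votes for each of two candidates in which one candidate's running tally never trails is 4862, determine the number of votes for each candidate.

Such ballot sequences with n votes each are counted by C_n. Since C_9 = 4862, the index is 9.

9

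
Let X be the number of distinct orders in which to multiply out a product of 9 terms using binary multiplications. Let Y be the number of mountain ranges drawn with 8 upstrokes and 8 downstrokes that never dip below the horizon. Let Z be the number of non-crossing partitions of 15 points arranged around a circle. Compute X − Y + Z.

9694845

Parenthesizations of m factors correspond to full binary trees with m leaves, counted by C_{m−1}; m = 9 gives C_8. So X = C_8 = 1430.
A Dyck path with 8 up-steps and 8 down-steps has semilength 8, so there are C_8 of them. So Y = C_8 = 1430.
The non-crossing partitions of [15] form a lattice of size C_15. So Z = C_15 = 9694845.
X − Y + Z = 1430 − 1430 + 9694845 = 9694845.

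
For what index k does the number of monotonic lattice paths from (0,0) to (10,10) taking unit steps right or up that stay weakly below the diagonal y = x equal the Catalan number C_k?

Sub-diagonal monotone paths from (0,0) to (10,10) biject with Dyck paths of semilength 10, giving C_10.

10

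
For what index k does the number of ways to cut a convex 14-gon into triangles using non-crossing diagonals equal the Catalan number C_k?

Triangulations of a convex m-gon are counted by C_{m−2}; with m = 14 this is C_12.

12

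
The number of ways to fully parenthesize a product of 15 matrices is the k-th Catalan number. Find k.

Ways to associate a product of 15 factors correspond to binary trees on 15 leaves, so the count is C_14.

14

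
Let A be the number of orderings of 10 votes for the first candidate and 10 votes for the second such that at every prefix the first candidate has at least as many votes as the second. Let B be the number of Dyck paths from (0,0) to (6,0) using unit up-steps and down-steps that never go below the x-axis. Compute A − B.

Reading a vote for the leader as '(' and for the other as ')' turns such a sequence into a balanced string of 10 pairs, so the count is C_10. So A = C_10 = 16796.
A Dyck path with 3 up-steps and 3 down-steps has semilength 3, so there are C_3 of them. So B = C_3 = 5.
A − B = 16796 − 5 = 16791.

16791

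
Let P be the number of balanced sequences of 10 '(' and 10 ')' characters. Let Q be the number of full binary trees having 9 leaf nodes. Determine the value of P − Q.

15366

Balanced strings of n pairs of brackets are counted by C_n; here n = 10. So P = C_10 = 16796.
Full binary trees with 9 leaves have 9−1 = 8 internal nodes, so there are C_8 of them. So Q = C_8 = 1430.
P − Q = 16796 − 1430 = 15366.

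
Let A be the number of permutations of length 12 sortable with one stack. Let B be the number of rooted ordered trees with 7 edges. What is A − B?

207583

By Knuth's characterisation, the stack-sortable permutations of length 12 are the 231-avoiders, numbering C_12. So A = C_12 = 208012.
Rooted ordered trees with n edges are counted by C_n; here n = 7. So B = C_7 = 429.
A − B = 208012 − 429 = 207583.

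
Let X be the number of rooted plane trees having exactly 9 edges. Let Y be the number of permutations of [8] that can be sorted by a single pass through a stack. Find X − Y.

Rooted ordered trees with n edges are counted by C_n; here n = 9. So X = C_9 = 4862.
By Knuth's characterisation, the stack-sortable permutations of length 8 are the 231-avoiders, numbering C_8. So Y = C_8 = 1430.
X − Y = 4862 − 1430 = 3432.

3432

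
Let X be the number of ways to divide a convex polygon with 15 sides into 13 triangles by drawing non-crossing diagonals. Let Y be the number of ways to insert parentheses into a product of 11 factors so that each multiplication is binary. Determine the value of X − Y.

The number of triangulations of a 15-gon is the Catalan number C_13 (index = sides − 2). So X = C_13 = 742900.
Parenthesizations of m factors correspond to full binary trees with m leaves, counted by C_{m−1}; m = 11 gives C_10. So Y = C_10 = 16796.
X − Y = 742900 − 16796 = 726104.

726104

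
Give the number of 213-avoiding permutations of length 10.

16796

Permutations of [n] avoiding any single length-3 pattern are counted by C_n; here n = 10.
C_10 = C_9 · 2(2·9+1)/(9+2) = 4862 · 38/11 = 16796.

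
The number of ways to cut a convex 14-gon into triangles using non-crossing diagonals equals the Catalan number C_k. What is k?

12

A convex 14-gon is triangulated into 12 triangles, and the number of such triangulations is the Catalan number C_{14−2} = C_12.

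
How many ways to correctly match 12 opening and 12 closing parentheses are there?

Balanced strings of n pairs of brackets are counted by C_n; here n = 12.
C_12 = C(24,12)/13 = 2704156/13 = 208012.

208012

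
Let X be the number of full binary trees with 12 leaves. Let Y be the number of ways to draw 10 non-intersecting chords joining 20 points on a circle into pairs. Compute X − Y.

41990

Full binary trees with 12 leaves have 12−1 = 11 internal nodes, so there are C_11 of them. So X = C_11 = 58786.
Non-crossing perfect matchings of 2n points on a circle are counted by C_n; with 20 points, n = 10. So Y = C_10 = 16796.
X − Y = 58786 − 16796 = 41990.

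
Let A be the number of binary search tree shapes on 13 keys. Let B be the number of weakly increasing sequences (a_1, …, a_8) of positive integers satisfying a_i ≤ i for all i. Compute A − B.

741470

There are C_n binary search tree shapes on n keys; with n = 13 that is C_13. So A = C_13 = 742900.
Weakly increasing sequences with a_i ≤ i biject with Dyck paths of semilength 8, so there are C_8. So B = C_8 = 1430.
A − B = 742900 − 1430 = 741470.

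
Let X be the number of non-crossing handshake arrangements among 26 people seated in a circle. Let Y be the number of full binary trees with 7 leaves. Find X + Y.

743032

With 26 = 2·13 people, non-crossing handshake pairings are non-crossing perfect matchings on a circle, counted by C_13. So X = C_13 = 742900.
Full binary trees with 7 leaves have 7−1 = 6 internal nodes, so there are C_6 of them. So Y = C_6 = 132.
X + Y = 742900 + 132 = 743032.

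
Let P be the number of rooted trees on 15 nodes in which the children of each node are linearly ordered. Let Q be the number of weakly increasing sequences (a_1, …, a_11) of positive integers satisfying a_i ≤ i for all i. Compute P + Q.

A rooted plane tree on 15 nodes has 14 edges, and such trees are counted by C_14. So P = C_14 = 2674440.
Weakly increasing sequences with a_i ≤ i biject with Dyck paths of semilength 11, so there are C_11. So Q = C_11 = 58786.
P + Q = 2674440 + 58786 = 2733226.

2733226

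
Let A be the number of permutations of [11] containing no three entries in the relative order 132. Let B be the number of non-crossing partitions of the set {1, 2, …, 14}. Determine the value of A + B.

Permutations of [n] avoiding any single length-3 pattern are counted by C_n; here n = 11. So A = C_11 = 58786.
Non-crossing partitions of an n-element set are counted by C_n; here n = 14. So B = C_14 = 2674440.
A + B = 58786 + 2674440 = 2733226.

2733226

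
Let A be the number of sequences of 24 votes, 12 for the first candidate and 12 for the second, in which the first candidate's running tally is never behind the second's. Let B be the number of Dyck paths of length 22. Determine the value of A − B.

Ballot sequences with n votes each where one side never trails are Dyck words, counted by C_n; here n = 12. So A = C_12 = 208012.
Dyck paths of semilength n (length 2n) are counted by C_n; here n = 11. So B = C_11 = 58786.
A − B = 208012 − 58786 = 149226.

149226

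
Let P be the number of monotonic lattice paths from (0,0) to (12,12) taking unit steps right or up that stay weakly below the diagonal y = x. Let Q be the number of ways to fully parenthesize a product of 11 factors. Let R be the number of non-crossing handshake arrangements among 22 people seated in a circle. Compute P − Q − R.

132430

Monotone paths in an n×n grid that stay weakly below the diagonal are counted by C_n; here n = 12. So P = C_12 = 208012.
Bracketing 11 factors into binary products is counted by C_{11−1} = C_10. So Q = C_10 = 16796.
With 22 = 2·11 people, non-crossing handshake pairings are non-crossing perfect matchings on a circle, counted by C_11. So R = C_11 = 58786.
P − Q − R = 208012 − 16796 − 58786 = 132430.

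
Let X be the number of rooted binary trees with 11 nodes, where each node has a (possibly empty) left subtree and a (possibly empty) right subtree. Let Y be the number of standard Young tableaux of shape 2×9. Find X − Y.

53924

Rooted binary trees with 11 nodes (each child slot possibly empty) number C_11. So X = C_11 = 58786.
By the hook-length formula (or a Dyck-path bijection), SYT of shape 2×9 number C_9. So Y = C_9 = 4862.
X − Y = 58786 − 4862 = 53924.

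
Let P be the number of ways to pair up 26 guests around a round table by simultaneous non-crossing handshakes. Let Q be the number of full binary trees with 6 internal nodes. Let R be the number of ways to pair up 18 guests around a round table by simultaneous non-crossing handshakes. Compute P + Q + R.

Non-crossing handshake pairings of 2n people are counted by C_n; 26 people gives n = 13. So P = C_13 = 742900.
Full binary trees with n internal nodes are counted by C_n; here n = 6. So Q = C_6 = 132.
Non-crossing handshake pairings of 2n people are counted by C_n; 18 people gives n = 9. So R = C_9 = 4862.
P + Q + R = 742900 + 132 + 4862 = 747894.

747894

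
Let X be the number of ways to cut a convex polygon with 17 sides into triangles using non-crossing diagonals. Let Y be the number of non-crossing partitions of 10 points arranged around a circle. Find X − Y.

A convex 17-gon is triangulated into 15 triangles, and the number of such triangulations is the Catalan number C_{17−2} = C_15. So X = C_15 = 9694845.
The non-crossing partitions of [10] form a lattice of size C_10. So Y = C_10 = 16796.
X − Y = 9694845 − 16796 = 9678049.

9678049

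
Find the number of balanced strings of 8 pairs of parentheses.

Balanced strings of n pairs of brackets are counted by C_n; here n = 8.
C_8 = C(16,8)/9 = 12870/9 = 1430.

1430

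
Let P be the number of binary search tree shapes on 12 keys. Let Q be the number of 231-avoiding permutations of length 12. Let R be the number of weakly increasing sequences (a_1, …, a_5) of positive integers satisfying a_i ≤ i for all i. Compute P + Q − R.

Rooted binary trees with 12 nodes (each child slot possibly empty) number C_12. So P = C_12 = 208012.
Permutations of [n] avoiding any single length-3 pattern are counted by C_n; here n = 12. So Q = C_12 = 208012.
Such sub-staircase sequences of length n are counted by C_n; here n = 5. So R = C_5 = 42.
P + Q − R = 208012 + 208012 − 42 = 415982.

415982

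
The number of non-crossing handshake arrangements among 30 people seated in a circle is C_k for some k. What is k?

Non-crossing handshake pairings of 2n people are counted by C_n; 30 people gives n = 15.

15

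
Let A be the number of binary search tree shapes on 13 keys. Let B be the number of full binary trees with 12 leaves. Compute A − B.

684114

Binary trees (left/right distinguished) on n nodes are counted by C_n; here n = 13. So A = C_13 = 742900.
Full binary trees with 12 leaves have 12−1 = 11 internal nodes, so there are C_11 of them. So B = C_11 = 58786.
A − B = 742900 − 58786 = 684114.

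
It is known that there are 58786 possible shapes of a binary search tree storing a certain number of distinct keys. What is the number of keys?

Binary search tree shapes on n keys are counted by C_n. The Catalan number equal to 58786 is C_11.

11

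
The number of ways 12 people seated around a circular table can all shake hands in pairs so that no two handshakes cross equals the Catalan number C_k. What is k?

6

With 12 = 2·6 people, non-crossing handshake pairings are non-crossing perfect matchings on a circle, counted by C_6.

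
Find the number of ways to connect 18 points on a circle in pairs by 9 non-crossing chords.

Pairing 18 circle points by 9 non-crossing chords gives C_9 matchings.
C_9 = 4862.

4862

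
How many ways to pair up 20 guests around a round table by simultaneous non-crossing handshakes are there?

Non-crossing handshake pairings of 2n people are counted by C_n; 20 people gives n = 10.
C_10 = C(20,10)/11 = 184756/11 = 16796.

16796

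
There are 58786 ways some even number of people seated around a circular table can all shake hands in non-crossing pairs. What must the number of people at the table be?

Non-crossing handshake pairings of 2n people are counted by C_n. Since C_11 = 58786, the index is 11.
So n = 11, and there are 2n = 22 people.

22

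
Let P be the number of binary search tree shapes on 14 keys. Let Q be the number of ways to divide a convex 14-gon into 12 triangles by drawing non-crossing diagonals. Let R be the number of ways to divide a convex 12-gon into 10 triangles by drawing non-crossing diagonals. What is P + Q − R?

2865656

There are C_n binary search tree shapes on n keys; with n = 14 that is C_14. So P = C_14 = 2674440.
Triangulations of a convex m-gon are counted by C_{m−2}; with m = 14 this is C_12. So Q = C_12 = 208012.
A convex 12-gon is triangulated into 10 triangles, and the number of such triangulations is the Catalan number C_{12−2} = C_10. So R = C_10 = 16796.
P + Q − R = 2674440 + 208012 − 16796 = 2865656.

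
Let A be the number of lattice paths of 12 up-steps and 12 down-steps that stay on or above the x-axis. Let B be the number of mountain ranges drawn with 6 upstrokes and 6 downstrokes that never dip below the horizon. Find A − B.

207880

Paths of 12 up- and 12 down-steps that never dip below the axis are Dyck paths; their count is C_12. So A = C_12 = 208012.
Dyck paths of semilength n (length 2n) are counted by C_n; here n = 6. So B = C_6 = 132.
A − B = 208012 − 132 = 207880.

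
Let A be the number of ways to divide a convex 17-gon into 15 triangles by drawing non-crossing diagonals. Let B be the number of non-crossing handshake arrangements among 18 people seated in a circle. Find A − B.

The number of triangulations of a 17-gon is the Catalan number C_15 (index = sides − 2). So A = C_15 = 9694845.
With 18 = 2·9 people, non-crossing handshake pairings are non-crossing perfect matchings on a circle, counted by C_9. So B = C_9 = 4862.
A − B = 9694845 − 4862 = 9689983.

9689983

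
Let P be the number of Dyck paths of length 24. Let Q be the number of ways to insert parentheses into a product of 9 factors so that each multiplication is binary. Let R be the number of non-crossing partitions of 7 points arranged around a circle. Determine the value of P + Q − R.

209013

Paths of 12 up- and 12 down-steps that never dip below the axis are Dyck paths; their count is C_12. So P = C_12 = 208012.
Ways to associate a product of 9 factors correspond to binary trees on 9 leaves, so the count is C_8. So Q = C_8 = 1430.
The non-crossing partitions of [7] form a lattice of size C_7. So R = C_7 = 429.
P + Q − R = 208012 + 1430 − 429 = 209013.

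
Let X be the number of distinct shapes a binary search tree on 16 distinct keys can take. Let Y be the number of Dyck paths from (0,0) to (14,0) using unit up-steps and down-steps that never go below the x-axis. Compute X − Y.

35357241

There are C_n binary search tree shapes on n keys; with n = 16 that is C_16. So X = C_16 = 35357670.
Dyck paths of semilength n (length 2n) are counted by C_n; here n = 7. So Y = C_7 = 429.
X − Y = 35357670 − 429 = 35357241.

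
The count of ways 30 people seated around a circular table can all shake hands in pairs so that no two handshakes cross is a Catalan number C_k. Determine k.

With 30 = 2·15 people, non-crossing handshake pairings are non-crossing perfect matchings on a circle, counted by C_15.

15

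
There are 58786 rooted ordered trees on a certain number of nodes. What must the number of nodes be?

12

Rooted ordered trees on m nodes are counted by C_{m−1}, and C_11 = 58786.
So the index is 11, and the number of nodes is 11 + 1 = 12.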